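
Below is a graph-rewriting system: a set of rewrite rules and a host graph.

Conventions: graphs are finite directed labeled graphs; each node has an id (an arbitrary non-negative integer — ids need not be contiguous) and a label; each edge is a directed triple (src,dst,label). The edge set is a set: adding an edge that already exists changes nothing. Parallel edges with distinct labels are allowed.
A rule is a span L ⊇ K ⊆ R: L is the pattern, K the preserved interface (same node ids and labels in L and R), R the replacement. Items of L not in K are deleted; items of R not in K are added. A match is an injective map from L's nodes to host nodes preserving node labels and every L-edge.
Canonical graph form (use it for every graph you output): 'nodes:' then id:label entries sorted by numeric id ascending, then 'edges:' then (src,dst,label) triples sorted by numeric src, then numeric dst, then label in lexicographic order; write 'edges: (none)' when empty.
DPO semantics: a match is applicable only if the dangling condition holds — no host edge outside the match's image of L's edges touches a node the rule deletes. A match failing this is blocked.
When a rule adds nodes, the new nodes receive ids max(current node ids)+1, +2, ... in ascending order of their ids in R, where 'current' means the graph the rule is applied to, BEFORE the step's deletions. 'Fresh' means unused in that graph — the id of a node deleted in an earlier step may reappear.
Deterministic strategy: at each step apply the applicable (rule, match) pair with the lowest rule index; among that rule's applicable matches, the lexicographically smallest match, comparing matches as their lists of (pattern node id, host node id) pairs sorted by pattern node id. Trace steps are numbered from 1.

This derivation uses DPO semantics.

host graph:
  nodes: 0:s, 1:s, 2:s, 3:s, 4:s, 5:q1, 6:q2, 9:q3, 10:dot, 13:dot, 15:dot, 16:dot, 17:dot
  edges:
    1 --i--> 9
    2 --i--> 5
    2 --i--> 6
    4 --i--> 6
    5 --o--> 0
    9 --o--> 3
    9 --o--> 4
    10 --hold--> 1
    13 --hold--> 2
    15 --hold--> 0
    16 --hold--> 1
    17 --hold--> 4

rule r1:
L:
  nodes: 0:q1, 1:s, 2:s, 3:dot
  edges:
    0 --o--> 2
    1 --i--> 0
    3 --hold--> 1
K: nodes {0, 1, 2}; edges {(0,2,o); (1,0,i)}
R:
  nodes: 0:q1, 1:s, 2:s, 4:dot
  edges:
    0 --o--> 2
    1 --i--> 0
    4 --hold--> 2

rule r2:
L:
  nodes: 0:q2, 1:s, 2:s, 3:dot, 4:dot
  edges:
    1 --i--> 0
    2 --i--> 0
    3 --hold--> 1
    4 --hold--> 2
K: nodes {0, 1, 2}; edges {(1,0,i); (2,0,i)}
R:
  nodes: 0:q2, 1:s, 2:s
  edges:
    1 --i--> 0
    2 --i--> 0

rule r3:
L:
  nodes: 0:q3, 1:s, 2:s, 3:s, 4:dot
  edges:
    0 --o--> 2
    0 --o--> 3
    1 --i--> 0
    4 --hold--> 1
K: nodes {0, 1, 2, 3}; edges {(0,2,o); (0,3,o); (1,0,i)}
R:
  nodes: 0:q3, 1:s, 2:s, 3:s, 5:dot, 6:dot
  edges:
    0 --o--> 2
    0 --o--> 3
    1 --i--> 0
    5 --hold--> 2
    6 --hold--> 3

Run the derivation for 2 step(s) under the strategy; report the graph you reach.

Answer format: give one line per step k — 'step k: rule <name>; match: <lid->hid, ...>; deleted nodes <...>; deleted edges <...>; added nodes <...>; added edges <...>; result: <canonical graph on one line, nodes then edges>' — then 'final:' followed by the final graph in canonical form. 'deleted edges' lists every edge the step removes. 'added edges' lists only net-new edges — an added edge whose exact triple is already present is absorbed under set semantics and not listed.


step 1: rule r1; match: 0->5, 1->2, 2->0, 3->13; deleted nodes 13; deleted edges (13,2,hold); added nodes 18; added edges (18,0,hold); result: nodes: 0:s, 1:s, 2:s, 3:s, 4:s, 5:q1, 6:q2, 9:q3, 10:dot, 15:dot, 16:dot, 17:dot, 18:dot edges: (1,9,i); (2,5,i); (2,6,i); (4,6,i); (5,0,o); (9,3,o); (9,4,o); (10,1,hold); (15,0,hold); (16,1,hold); (17,4,hold); (18,0,hold)
step 2: rule r3; match: 0->9, 1->1, 2->3, 3->4, 4->10; deleted nodes 10; deleted edges (10,1,hold); added nodes 19, 20; added edges (19,3,hold); (20,4,hold); result: nodes: 0:s, 1:s, 2:s, 3:s, 4:s, 5:q1, 6:q2, 9:q3, 15:dot, 16:dot, 17:dot, 18:dot, 19:dot, 20:dot edges: (1,9,i); (2,5,i); (2,6,i); (4,6,i); (5,0,o); (9,3,o); (9,4,o); (15,0,hold); (16,1,hold); (17,4,hold); (18,0,hold); (19,3,hold); (20,4,hold)
final:
nodes: 0:s, 1:s, 2:s, 3:s, 4:s, 5:q1, 6:q2, 9:q3, 15:dot, 16:dot, 17:dot, 18:dot, 19:dot, 20:dot
edges: (1,9,i); (2,5,i); (2,6,i); (4,6,i); (5,0,o); (9,3,o); (9,4,o); (15,0,hold); (16,1,hold); (17,4,hold); (18,0,hold); (19,3,hold); (20,4,hold)


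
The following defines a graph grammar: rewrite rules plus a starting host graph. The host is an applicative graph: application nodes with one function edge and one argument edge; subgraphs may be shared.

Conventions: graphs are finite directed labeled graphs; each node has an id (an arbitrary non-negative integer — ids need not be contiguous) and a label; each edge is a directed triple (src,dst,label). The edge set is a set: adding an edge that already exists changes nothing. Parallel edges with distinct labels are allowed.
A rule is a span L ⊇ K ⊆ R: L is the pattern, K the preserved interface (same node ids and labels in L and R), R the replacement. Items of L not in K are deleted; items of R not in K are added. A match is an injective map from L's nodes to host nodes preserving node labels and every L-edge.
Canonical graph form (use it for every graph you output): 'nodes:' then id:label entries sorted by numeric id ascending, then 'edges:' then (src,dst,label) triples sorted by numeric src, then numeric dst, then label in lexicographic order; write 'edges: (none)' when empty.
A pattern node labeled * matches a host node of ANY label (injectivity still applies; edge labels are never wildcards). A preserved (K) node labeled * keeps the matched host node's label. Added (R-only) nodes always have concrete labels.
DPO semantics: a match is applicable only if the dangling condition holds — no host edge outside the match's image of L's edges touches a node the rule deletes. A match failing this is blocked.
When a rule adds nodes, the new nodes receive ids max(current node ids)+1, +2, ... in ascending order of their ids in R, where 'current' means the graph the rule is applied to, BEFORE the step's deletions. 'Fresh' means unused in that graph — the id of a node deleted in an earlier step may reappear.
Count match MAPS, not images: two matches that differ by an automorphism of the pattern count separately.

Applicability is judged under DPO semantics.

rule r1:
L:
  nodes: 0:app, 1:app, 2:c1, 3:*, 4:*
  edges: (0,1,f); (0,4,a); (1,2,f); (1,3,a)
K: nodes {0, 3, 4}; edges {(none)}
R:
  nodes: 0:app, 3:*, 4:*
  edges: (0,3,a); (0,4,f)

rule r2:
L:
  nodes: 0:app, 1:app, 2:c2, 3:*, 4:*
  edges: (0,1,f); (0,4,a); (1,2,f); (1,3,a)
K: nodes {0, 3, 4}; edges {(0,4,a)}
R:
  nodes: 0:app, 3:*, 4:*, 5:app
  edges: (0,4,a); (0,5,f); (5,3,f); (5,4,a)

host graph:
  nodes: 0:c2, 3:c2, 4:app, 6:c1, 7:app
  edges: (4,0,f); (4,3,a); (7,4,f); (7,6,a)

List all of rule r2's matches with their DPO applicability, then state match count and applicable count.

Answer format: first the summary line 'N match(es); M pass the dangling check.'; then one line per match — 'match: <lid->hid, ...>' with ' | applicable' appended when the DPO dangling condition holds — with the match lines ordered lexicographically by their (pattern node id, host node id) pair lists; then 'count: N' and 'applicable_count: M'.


1 match(es); 1 pass the dangling check.
match: 0->7, 1->4, 2->0, 3->3, 4->6 | applicable
count: 1
applicable_count: 1


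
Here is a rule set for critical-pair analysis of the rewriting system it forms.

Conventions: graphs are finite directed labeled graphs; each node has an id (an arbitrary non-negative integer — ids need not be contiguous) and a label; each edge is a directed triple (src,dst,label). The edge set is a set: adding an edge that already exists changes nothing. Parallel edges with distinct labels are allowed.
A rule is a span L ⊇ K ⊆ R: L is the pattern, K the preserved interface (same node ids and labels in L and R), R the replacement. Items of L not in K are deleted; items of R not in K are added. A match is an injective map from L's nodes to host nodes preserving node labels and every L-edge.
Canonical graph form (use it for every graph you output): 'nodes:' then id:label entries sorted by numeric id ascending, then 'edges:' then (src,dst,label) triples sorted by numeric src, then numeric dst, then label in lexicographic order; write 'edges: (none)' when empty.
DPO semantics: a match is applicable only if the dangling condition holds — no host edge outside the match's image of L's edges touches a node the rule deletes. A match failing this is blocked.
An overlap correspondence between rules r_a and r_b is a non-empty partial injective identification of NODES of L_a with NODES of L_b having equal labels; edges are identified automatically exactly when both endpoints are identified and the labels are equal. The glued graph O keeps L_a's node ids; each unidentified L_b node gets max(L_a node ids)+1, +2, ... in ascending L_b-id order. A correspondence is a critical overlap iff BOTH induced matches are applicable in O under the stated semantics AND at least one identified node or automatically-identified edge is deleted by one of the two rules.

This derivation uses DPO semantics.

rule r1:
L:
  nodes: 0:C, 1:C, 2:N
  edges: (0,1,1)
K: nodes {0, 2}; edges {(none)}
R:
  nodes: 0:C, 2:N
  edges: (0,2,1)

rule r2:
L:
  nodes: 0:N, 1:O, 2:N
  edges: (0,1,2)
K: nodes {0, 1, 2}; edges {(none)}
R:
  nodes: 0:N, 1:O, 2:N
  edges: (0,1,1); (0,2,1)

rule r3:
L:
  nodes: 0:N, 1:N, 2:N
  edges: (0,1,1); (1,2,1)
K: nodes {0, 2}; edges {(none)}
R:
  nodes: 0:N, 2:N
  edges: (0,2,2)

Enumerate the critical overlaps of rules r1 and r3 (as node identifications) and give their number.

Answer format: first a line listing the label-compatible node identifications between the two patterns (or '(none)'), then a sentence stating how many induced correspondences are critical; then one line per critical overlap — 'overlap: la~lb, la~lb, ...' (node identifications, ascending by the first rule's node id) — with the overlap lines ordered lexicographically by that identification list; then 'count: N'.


label-compatible node identifications between L(r1) and L(r3): 2~0, 2~1, 2~2
1 of the induced correspondences is a critical overlap of r1 and r3.
overlap: 2~1
count: 1


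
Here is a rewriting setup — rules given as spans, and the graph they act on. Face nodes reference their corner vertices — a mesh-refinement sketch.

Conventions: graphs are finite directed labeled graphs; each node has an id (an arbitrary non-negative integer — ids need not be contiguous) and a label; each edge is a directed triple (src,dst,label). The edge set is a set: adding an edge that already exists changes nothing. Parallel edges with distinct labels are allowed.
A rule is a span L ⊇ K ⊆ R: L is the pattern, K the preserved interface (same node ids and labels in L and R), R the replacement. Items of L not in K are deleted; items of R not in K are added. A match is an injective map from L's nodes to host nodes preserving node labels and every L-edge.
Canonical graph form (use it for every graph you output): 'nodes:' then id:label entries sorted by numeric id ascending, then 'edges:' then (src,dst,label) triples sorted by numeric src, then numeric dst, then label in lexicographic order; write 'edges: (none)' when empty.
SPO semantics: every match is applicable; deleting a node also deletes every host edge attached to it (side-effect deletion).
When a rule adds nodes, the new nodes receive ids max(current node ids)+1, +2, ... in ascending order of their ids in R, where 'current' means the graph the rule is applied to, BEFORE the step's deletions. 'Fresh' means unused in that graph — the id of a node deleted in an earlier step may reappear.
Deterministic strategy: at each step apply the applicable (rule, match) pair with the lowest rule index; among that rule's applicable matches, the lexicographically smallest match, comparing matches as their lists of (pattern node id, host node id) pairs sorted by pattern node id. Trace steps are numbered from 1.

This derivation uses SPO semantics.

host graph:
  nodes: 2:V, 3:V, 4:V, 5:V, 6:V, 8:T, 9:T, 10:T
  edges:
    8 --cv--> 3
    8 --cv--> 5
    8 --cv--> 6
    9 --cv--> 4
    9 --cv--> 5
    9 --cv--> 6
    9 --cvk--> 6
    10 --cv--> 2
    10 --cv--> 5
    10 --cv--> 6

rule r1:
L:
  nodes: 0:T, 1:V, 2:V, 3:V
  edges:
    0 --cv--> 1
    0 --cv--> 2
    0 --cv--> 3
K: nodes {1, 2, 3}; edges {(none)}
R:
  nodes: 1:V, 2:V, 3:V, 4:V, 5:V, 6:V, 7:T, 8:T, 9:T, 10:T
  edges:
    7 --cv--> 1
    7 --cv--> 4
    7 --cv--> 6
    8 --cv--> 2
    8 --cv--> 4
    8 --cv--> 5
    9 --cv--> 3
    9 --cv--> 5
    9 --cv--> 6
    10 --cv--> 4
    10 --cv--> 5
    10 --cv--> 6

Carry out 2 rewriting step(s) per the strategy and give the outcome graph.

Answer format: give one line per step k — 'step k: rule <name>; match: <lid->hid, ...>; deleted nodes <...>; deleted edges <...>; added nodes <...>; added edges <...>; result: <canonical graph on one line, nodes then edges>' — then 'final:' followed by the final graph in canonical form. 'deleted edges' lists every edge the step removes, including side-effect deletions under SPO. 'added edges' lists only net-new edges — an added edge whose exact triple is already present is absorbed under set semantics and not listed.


step 1: rule r1; match: 0->8, 1->3, 2->5, 3->6; deleted nodes 8; deleted edges (8,3,cv); (8,5,cv); (8,6,cv); added nodes 11, 12, 13, 14, 15, 16, 17; added edges (14,3,cv); (14,11,cv); (14,13,cv); (15,5,cv); (15,11,cv); (15,12,cv); (16,6,cv); (16,12,cv); (16,13,cv); (17,11,cv); (17,12,cv); (17,13,cv); result: nodes: 2:V, 3:V, 4:V, 5:V, 6:V, 9:T, 10:T, 11:V, 12:V, 13:V, 14:T, 15:T, 16:T, 17:T edges: (9,4,cv); (9,5,cv); (9,6,cv); (9,6,cvk); (10,2,cv); (10,5,cv); (10,6,cv); (14,3,cv); (14,11,cv); (14,13,cv); (15,5,cv); (15,11,cv); (15,12,cv); (16,6,cv); (16,12,cv); (16,13,cv); (17,11,cv); (17,12,cv); (17,13,cv)
step 2: rule r1; match: 0->9, 1->4, 2->5, 3->6; deleted nodes 9; deleted edges (9,4,cv); (9,5,cv); (9,6,cv); (9,6,cvk); added nodes 18, 19, 20, 21, 22, 23, 24; added edges (21,4,cv); (21,18,cv); (21,20,cv); (22,5,cv); (22,18,cv); (22,19,cv); (23,6,cv); (23,19,cv); (23,20,cv); (24,18,cv); (24,19,cv); (24,20,cv); result: nodes: 2:V, 3:V, 4:V, 5:V, 6:V, 10:T, 11:V, 12:V, 13:V, 14:T, 15:T, 16:T, 17:T, 18:V, 19:V, 20:V, 21:T, 22:T, 23:T, 24:T edges: (10,2,cv); (10,5,cv); (10,6,cv); (14,3,cv); (14,11,cv); (14,13,cv); (15,5,cv); (15,11,cv); (15,12,cv); (16,6,cv); (16,12,cv); (16,13,cv); (17,11,cv); (17,12,cv); (17,13,cv); (21,4,cv); (21,18,cv); (21,20,cv); (22,5,cv); (22,18,cv); (22,19,cv); (23,6,cv); (23,19,cv); (23,20,cv); (24,18,cv); (24,19,cv); (24,20,cv)
final:
nodes: 2:V, 3:V, 4:V, 5:V, 6:V, 10:T, 11:V, 12:V, 13:V, 14:T, 15:T, 16:T, 17:T, 18:V, 19:V, 20:V, 21:T, 22:T, 23:T, 24:T
edges: (10,2,cv); (10,5,cv); (10,6,cv); (14,3,cv); (14,11,cv); (14,13,cv); (15,5,cv); (15,11,cv); (15,12,cv); (16,6,cv); (16,12,cv); (16,13,cv); (17,11,cv); (17,12,cv); (17,13,cv); (21,4,cv); (21,18,cv); (21,20,cv); (22,5,cv); (22,18,cv); (22,19,cv); (23,6,cv); (23,19,cv); (23,20,cv); (24,18,cv); (24,19,cv); (24,20,cv)


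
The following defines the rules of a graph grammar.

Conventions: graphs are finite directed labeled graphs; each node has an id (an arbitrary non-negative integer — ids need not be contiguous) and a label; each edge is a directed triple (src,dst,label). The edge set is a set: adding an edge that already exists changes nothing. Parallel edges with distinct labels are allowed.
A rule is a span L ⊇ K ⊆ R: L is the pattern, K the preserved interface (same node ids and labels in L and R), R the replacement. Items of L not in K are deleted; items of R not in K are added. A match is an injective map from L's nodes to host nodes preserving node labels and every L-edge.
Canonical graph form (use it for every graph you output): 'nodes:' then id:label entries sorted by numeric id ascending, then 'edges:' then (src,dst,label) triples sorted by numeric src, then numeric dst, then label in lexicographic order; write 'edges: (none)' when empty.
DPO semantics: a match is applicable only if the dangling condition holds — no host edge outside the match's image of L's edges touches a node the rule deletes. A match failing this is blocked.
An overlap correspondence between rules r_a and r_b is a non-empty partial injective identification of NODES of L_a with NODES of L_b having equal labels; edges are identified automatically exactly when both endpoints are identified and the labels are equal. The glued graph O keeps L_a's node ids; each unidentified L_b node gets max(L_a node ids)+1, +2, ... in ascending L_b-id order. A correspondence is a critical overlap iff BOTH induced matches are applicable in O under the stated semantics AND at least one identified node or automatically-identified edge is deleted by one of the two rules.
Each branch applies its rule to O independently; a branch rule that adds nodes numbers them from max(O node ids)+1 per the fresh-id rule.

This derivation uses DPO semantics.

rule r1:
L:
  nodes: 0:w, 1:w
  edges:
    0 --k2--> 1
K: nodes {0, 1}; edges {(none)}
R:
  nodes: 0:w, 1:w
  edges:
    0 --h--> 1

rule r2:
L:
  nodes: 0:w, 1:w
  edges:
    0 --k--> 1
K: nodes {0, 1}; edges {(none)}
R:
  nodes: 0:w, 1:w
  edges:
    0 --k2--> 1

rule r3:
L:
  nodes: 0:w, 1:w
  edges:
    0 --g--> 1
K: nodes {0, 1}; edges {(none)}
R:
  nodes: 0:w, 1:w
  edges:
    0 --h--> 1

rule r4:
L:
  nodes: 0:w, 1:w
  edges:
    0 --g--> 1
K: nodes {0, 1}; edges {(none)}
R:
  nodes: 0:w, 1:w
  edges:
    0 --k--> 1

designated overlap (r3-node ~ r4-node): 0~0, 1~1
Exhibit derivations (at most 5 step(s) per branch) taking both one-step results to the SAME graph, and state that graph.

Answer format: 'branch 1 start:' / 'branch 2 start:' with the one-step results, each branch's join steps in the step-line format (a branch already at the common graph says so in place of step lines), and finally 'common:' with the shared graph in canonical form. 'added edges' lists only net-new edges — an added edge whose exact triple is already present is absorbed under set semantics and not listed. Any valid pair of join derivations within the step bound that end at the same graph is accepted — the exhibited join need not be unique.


branch 1 start:
nodes: 0:w, 1:w
edges: (0,1,h)
branch 2 start:
nodes: 0:w, 1:w
edges: (0,1,k)
branch 1: already at the common graph (0 steps)
branch 2 step 1: rule r2; match: 0->0, 1->1; deleted nodes (none); deleted edges (0,1,k); added nodes (none); added edges (0,1,k2); result: nodes: 0:w, 1:w edges: (0,1,k2)
branch 2 step 2: rule r1; match: 0->0, 1->1; deleted nodes (none); deleted edges (0,1,k2); added nodes (none); added edges (0,1,h); result: nodes: 0:w, 1:w edges: (0,1,h)
common:
nodes: 0:w, 1:w
edges: (0,1,h)


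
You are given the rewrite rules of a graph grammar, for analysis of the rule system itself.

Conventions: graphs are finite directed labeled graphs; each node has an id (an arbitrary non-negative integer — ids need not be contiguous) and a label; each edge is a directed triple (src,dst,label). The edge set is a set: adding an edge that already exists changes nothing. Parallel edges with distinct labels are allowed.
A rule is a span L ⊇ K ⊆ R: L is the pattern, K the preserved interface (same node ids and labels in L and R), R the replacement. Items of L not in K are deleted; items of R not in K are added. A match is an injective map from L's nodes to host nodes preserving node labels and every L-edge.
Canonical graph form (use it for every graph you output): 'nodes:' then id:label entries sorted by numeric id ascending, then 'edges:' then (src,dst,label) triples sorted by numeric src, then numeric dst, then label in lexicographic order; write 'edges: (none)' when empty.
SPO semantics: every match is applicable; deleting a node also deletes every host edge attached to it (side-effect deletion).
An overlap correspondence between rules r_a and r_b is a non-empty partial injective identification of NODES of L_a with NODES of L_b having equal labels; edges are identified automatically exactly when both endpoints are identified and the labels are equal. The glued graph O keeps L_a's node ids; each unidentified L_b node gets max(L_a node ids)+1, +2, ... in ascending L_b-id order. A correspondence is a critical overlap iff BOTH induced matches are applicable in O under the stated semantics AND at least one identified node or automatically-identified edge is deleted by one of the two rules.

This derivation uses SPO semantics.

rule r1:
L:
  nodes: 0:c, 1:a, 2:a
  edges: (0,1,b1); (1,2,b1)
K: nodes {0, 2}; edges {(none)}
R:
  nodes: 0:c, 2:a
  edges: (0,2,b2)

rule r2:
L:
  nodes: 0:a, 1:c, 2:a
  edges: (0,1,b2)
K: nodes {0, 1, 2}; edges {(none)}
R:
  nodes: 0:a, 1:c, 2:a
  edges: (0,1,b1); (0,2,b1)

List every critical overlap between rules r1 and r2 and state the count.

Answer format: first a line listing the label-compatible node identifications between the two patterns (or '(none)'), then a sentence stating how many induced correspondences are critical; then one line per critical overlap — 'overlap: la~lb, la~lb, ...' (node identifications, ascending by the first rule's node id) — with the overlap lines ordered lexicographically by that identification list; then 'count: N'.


label-compatible node identifications between L(r1) and L(r2): 0~1, 1~0, 1~2, 2~0, 2~2
8 of the induced correspondences are critical overlaps of r1 and r2.
overlap: 0~1, 1~0
overlap: 0~1, 1~0, 2~2
overlap: 0~1, 1~2
overlap: 0~1, 1~2, 2~0
overlap: 1~0
overlap: 1~0, 2~2
overlap: 1~2
overlap: 1~2, 2~0
count: 8


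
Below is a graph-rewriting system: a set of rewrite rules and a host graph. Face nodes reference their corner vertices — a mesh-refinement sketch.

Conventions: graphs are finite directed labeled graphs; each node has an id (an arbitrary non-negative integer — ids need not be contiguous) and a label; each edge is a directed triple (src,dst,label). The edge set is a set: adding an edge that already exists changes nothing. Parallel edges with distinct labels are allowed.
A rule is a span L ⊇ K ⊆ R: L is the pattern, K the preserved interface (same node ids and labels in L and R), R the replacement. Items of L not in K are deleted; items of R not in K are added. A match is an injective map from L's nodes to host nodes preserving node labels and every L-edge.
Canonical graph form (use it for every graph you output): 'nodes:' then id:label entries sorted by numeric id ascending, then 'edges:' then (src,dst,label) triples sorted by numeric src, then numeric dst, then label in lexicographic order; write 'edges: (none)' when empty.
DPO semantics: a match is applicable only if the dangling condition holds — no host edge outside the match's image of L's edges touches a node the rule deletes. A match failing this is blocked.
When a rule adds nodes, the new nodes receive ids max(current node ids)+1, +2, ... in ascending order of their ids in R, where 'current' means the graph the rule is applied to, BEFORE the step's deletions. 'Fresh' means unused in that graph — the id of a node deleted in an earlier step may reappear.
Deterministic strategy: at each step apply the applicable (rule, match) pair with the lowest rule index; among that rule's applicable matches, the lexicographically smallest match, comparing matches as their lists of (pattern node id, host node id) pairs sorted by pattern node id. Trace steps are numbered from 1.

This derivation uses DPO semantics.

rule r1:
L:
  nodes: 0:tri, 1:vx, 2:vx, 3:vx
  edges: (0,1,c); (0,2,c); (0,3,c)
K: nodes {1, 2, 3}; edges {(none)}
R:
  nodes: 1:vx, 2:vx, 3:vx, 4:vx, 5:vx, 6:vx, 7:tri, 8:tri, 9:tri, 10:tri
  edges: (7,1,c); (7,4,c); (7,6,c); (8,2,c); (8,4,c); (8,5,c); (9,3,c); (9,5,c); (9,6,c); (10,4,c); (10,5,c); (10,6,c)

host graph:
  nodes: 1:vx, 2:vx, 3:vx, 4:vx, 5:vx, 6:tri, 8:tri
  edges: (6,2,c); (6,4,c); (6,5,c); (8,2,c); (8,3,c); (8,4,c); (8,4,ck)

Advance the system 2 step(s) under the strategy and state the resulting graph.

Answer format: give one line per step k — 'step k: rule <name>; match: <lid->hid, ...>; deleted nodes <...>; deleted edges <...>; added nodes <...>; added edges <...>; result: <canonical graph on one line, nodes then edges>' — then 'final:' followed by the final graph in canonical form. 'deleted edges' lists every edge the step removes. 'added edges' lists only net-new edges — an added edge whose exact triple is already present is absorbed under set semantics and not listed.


step 1: rule r1; match: 0->6, 1->2, 2->4, 3->5; deleted nodes 6; deleted edges (6,2,c); (6,4,c); (6,5,c); added nodes 9, 10, 11, 12, 13, 14, 15; added edges (12,2,c); (12,9,c); (12,11,c); (13,4,c); (13,9,c); (13,10,c); (14,5,c); (14,10,c); (14,11,c); (15,9,c); (15,10,c); (15,11,c); result: nodes: 1:vx, 2:vx, 3:vx, 4:vx, 5:vx, 8:tri, 9:vx, 10:vx, 11:vx, 12:tri, 13:tri, 14:tri, 15:tri edges: (8,2,c); (8,3,c); (8,4,c); (8,4,ck); (12,2,c); (12,9,c); (12,11,c); (13,4,c); (13,9,c); (13,10,c); (14,5,c); (14,10,c); (14,11,c); (15,9,c); (15,10,c); (15,11,c)
step 2: rule r1; match: 0->12, 1->2, 2->9, 3->11; deleted nodes 12; deleted edges (12,2,c); (12,9,c); (12,11,c); added nodes 16, 17, 18, 19, 20, 21, 22; added edges (19,2,c); (19,16,c); (19,18,c); (20,9,c); (20,16,c); (20,17,c); (21,11,c); (21,17,c); (21,18,c); (22,16,c); (22,17,c); (22,18,c); result: nodes: 1:vx, 2:vx, 3:vx, 4:vx, 5:vx, 8:tri, 9:vx, 10:vx, 11:vx, 13:tri, 14:tri, 15:tri, 16:vx, 17:vx, 18:vx, 19:tri, 20:tri, 21:tri, 22:tri edges: (8,2,c); (8,3,c); (8,4,c); (8,4,ck); (13,4,c); (13,9,c); (13,10,c); (14,5,c); (14,10,c); (14,11,c); (15,9,c); (15,10,c); (15,11,c); (19,2,c); (19,16,c); (19,18,c); (20,9,c); (20,16,c); (20,17,c); (21,11,c); (21,17,c); (21,18,c); (22,16,c); (22,17,c); (22,18,c)
final:
nodes: 1:vx, 2:vx, 3:vx, 4:vx, 5:vx, 8:tri, 9:vx, 10:vx, 11:vx, 13:tri, 14:tri, 15:tri, 16:vx, 17:vx, 18:vx, 19:tri, 20:tri, 21:tri, 22:tri
edges: (8,2,c); (8,3,c); (8,4,c); (8,4,ck); (13,4,c); (13,9,c); (13,10,c); (14,5,c); (14,10,c); (14,11,c); (15,9,c); (15,10,c); (15,11,c); (19,2,c); (19,16,c); (19,18,c); (20,9,c); (20,16,c); (20,17,c); (21,11,c); (21,17,c); (21,18,c); (22,16,c); (22,17,c); (22,18,c)


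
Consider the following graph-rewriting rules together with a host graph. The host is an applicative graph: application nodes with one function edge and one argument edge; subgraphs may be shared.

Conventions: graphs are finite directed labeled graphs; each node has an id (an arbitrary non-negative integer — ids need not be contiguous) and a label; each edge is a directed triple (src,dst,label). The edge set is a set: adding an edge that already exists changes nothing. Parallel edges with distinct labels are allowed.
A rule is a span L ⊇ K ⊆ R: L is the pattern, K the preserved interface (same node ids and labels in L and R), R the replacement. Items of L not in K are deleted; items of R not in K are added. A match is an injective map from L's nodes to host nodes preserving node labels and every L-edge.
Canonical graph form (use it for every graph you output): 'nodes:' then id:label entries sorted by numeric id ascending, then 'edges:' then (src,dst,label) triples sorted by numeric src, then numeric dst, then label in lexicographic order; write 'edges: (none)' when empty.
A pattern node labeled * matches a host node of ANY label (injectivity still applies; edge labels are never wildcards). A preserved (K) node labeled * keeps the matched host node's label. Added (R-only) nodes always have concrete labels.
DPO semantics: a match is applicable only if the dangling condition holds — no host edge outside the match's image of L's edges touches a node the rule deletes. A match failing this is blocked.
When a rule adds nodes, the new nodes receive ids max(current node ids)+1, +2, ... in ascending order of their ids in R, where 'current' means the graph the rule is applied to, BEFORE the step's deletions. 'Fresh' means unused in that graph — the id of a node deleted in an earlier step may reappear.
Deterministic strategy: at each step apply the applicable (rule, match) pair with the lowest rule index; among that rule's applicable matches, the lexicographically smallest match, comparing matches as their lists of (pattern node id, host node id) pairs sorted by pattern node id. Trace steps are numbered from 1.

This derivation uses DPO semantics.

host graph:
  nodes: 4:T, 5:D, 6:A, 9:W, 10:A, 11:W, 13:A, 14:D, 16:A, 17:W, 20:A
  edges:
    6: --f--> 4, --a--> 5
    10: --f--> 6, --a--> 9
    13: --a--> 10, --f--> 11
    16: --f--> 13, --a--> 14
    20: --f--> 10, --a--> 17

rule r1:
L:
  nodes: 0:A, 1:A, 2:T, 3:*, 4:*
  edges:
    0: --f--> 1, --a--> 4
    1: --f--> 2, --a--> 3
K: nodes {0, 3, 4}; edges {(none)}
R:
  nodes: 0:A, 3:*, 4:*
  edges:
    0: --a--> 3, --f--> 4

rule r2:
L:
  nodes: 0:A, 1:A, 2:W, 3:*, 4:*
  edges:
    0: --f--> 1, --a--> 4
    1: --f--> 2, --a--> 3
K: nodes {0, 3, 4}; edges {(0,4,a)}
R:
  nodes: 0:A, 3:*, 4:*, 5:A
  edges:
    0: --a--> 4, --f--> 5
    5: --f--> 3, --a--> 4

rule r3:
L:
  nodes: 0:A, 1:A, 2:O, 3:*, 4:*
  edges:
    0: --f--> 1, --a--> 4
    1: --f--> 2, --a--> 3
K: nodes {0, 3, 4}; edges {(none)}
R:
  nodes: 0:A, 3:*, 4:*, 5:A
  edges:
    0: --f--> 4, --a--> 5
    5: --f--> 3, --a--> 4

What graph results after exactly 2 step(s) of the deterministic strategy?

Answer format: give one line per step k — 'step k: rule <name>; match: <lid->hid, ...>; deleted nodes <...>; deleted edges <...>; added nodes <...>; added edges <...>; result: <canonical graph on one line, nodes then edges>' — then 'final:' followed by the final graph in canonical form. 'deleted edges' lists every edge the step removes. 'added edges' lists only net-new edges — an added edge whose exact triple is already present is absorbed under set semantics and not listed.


step 1: rule r1; match: 0->10, 1->6, 2->4, 3->5, 4->9; deleted nodes 4, 6; deleted edges (6,4,f); (6,5,a); (10,6,f); (10,9,a); added nodes (none); added edges (10,5,a); (10,9,f); result: nodes: 5:D, 9:W, 10:A, 11:W, 13:A, 14:D, 16:A, 17:W, 20:A edges: (10,5,a); (10,9,f); (13,10,a); (13,11,f); (16,13,f); (16,14,a); (20,10,f); (20,17,a)
step 2: rule r2; match: 0->16, 1->13, 2->11, 3->10, 4->14; deleted nodes 11, 13; deleted edges (13,10,a); (13,11,f); (16,13,f); added nodes 21; added edges (16,21,f); (21,10,f); (21,14,a); result: nodes: 5:D, 9:W, 10:A, 14:D, 16:A, 17:W, 20:A, 21:A edges: (10,5,a); (10,9,f); (16,14,a); (16,21,f); (20,10,f); (20,17,a); (21,10,f); (21,14,a)
final:
nodes: 5:D, 9:W, 10:A, 14:D, 16:A, 17:W, 20:A, 21:A
edges: (10,5,a); (10,9,f); (16,14,a); (16,21,f); (20,10,f); (20,17,a); (21,10,f); (21,14,a)


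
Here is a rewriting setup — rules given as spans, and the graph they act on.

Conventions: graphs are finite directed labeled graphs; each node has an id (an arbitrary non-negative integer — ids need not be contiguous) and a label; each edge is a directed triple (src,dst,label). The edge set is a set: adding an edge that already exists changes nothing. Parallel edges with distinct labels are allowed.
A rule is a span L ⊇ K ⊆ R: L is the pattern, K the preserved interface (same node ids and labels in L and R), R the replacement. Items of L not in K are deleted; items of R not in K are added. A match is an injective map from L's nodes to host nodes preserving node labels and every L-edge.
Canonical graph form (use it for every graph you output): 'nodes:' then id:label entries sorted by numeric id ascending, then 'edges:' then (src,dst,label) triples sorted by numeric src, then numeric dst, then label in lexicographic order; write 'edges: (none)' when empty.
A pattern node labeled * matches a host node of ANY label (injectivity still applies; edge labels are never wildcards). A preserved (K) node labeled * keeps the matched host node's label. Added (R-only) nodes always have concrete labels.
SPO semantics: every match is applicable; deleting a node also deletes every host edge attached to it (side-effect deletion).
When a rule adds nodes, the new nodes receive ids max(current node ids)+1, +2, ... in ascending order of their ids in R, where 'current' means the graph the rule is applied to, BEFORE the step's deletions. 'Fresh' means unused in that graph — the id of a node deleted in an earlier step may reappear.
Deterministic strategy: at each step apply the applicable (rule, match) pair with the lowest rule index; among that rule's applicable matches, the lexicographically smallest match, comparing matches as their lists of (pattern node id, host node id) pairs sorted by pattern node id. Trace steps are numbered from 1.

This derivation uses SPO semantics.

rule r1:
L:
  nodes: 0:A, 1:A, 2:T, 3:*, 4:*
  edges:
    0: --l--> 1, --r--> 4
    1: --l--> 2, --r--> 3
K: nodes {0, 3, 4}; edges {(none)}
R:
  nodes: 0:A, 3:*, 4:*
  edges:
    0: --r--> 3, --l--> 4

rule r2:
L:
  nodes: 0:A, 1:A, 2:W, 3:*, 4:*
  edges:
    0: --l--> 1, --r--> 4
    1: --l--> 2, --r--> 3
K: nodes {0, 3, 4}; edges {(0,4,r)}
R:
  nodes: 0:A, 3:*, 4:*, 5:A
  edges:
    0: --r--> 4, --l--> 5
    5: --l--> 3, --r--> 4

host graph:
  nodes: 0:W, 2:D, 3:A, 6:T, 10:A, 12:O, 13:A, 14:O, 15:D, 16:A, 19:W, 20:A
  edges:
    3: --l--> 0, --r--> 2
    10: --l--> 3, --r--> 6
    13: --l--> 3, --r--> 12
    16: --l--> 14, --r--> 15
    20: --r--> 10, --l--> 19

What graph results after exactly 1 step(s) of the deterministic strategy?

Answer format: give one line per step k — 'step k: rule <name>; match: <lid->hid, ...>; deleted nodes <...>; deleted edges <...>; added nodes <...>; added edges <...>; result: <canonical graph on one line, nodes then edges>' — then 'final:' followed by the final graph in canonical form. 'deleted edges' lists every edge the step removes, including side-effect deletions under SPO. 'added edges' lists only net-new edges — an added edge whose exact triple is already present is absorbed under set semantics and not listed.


step 1: rule r2; match: 0->10, 1->3, 2->0, 3->2, 4->6; deleted nodes 0, 3; deleted edges (3,0,l); (3,2,r); (10,3,l); (13,3,l); added nodes 21; added edges (10,21,l); (21,2,l); (21,6,r); result: nodes: 2:D, 6:T, 10:A, 12:O, 13:A, 14:O, 15:D, 16:A, 19:W, 20:A, 21:A edges: (10,6,r); (10,21,l); (13,12,r); (16,14,l); (16,15,r); (20,10,r); (20,19,l); (21,2,l); (21,6,r)
final:
nodes: 2:D, 6:T, 10:A, 12:O, 13:A, 14:O, 15:D, 16:A, 19:W, 20:A, 21:A
edges: (10,6,r); (10,21,l); (13,12,r); (16,14,l); (16,15,r); (20,10,r); (20,19,l); (21,2,l); (21,6,r)


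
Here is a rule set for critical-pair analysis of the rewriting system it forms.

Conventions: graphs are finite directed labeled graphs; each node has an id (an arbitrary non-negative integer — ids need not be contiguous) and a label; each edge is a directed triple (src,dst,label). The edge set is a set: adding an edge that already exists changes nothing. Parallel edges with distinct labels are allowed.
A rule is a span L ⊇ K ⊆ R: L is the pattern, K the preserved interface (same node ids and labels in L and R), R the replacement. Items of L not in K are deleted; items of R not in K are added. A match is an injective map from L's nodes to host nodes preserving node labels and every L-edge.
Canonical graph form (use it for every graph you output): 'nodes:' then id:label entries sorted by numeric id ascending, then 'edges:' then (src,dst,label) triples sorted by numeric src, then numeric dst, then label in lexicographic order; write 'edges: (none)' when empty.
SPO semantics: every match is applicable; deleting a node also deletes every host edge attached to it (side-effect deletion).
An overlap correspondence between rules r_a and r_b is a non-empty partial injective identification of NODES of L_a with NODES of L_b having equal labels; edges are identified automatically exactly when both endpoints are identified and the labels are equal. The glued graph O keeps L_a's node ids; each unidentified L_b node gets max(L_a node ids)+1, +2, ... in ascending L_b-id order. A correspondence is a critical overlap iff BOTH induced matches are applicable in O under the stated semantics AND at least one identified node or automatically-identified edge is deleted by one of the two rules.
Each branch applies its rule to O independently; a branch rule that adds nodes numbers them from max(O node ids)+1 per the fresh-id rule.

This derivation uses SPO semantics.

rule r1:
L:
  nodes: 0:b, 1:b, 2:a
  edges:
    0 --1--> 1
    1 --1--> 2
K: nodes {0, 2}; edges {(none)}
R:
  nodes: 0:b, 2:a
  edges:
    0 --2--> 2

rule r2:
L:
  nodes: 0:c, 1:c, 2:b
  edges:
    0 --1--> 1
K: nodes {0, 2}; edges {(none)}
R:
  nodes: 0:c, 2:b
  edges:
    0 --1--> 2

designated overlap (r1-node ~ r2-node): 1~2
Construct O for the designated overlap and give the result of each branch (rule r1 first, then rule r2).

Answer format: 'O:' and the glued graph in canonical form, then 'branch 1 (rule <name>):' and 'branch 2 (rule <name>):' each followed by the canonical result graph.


O:
nodes: 0:b, 1:b, 2:a, 3:c, 4:c
edges: (0,1,1); (1,2,1); (3,4,1)
branch 1 (rule r1):
nodes: 0:b, 2:a, 3:c, 4:c
edges: (0,2,2); (3,4,1)
branch 2 (rule r2):
nodes: 0:b, 1:b, 2:a, 3:c
edges: (0,1,1); (1,2,1); (3,1,1)


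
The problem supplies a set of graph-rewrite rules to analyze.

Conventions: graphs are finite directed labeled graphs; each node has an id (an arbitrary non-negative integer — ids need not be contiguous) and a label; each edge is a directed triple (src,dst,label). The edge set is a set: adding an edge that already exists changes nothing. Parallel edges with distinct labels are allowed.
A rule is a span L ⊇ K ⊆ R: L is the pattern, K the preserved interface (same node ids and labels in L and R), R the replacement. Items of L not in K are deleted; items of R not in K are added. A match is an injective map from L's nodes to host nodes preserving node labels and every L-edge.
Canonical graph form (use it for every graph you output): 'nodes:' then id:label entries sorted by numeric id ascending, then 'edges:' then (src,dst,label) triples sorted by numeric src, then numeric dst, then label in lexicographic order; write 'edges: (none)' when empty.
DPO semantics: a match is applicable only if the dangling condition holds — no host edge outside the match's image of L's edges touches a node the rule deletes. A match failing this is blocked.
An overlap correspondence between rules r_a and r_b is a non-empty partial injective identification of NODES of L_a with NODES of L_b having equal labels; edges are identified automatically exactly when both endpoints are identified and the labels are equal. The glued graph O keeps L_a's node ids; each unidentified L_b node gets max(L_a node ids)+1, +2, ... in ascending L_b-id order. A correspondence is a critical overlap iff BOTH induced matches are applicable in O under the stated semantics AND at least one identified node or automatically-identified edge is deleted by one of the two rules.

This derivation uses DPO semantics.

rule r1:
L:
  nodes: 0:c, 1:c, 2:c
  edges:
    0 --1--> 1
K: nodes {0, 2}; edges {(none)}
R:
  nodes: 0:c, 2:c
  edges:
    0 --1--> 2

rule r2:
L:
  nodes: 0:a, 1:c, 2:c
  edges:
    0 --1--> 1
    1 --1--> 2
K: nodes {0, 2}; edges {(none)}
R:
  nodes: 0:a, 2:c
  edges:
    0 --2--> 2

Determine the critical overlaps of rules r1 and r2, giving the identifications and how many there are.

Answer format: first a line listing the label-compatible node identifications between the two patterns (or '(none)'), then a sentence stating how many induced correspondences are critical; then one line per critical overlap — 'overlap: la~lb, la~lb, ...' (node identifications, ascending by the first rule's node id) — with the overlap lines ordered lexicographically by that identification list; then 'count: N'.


label-compatible node identifications between L(r1) and L(r2): 0~1, 0~2, 1~1, 1~2, 2~1, 2~2
3 of the induced correspondences are critical overlaps of r1 and r2.
overlap: 0~1, 1~2
overlap: 0~2, 2~1
overlap: 2~1
count: 3


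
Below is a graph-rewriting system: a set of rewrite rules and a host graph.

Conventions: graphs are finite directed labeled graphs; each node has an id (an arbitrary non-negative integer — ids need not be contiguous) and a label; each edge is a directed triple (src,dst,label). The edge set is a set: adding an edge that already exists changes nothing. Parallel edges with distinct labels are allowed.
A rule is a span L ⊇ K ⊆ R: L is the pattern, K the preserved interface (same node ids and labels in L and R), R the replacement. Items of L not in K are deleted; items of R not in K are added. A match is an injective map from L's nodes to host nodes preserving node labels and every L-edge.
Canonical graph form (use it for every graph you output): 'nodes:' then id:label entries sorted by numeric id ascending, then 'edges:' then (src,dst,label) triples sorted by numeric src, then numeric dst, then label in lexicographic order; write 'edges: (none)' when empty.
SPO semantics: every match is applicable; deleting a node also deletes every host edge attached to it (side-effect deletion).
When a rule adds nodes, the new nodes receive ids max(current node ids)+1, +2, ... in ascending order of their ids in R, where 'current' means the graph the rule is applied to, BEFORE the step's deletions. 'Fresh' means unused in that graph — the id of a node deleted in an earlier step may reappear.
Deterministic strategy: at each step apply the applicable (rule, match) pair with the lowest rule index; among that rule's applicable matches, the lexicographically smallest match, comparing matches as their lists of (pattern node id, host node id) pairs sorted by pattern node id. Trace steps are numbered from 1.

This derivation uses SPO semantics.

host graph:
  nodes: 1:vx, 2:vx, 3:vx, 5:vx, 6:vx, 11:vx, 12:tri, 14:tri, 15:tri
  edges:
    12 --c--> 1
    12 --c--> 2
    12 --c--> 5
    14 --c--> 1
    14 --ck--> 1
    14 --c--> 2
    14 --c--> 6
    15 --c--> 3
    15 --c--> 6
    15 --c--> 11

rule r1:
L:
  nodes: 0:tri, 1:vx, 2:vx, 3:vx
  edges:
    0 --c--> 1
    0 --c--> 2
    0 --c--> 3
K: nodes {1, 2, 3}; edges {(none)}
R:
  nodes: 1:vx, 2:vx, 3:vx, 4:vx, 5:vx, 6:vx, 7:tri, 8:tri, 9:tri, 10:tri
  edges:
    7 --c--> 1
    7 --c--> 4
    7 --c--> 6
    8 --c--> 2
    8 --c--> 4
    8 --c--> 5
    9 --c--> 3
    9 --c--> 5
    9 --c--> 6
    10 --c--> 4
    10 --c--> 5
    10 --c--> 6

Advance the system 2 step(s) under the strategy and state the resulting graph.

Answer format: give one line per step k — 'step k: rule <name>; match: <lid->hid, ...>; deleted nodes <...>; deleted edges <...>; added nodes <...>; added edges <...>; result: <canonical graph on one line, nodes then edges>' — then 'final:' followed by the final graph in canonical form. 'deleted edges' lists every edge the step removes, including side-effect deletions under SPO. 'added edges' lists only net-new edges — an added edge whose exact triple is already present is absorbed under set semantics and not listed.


step 1: rule r1; match: 0->12, 1->1, 2->2, 3->5; deleted nodes 12; deleted edges (12,1,c); (12,2,c); (12,5,c); added nodes 16, 17, 18, 19, 20, 21, 22; added edges (19,1,c); (19,16,c); (19,18,c); (20,2,c); (20,16,c); (20,17,c); (21,5,c); (21,17,c); (21,18,c); (22,16,c); (22,17,c); (22,18,c); result: nodes: 1:vx, 2:vx, 3:vx, 5:vx, 6:vx, 11:vx, 14:tri, 15:tri, 16:vx, 17:vx, 18:vx, 19:tri, 20:tri, 21:tri, 22:tri edges: (14,1,c); (14,1,ck); (14,2,c); (14,6,c); (15,3,c); (15,6,c); (15,11,c); (19,1,c); (19,16,c); (19,18,c); (20,2,c); (20,16,c); (20,17,c); (21,5,c); (21,17,c); (21,18,c); (22,16,c); (22,17,c); (22,18,c)
step 2: rule r1; match: 0->14, 1->1, 2->2, 3->6; deleted nodes 14; deleted edges (14,1,c); (14,1,ck); (14,2,c); (14,6,c); added nodes 23, 24, 25, 26, 27, 28, 29; added edges (26,1,c); (26,23,c); (26,25,c); (27,2,c); (27,23,c); (27,24,c); (28,6,c); (28,24,c); (28,25,c); (29,23,c); (29,24,c); (29,25,c); result: nodes: 1:vx, 2:vx, 3:vx, 5:vx, 6:vx, 11:vx, 15:tri, 16:vx, 17:vx, 18:vx, 19:tri, 20:tri, 21:tri, 22:tri, 23:vx, 24:vx, 25:vx, 26:tri, 27:tri, 28:tri, 29:tri edges: (15,3,c); (15,6,c); (15,11,c); (19,1,c); (19,16,c); (19,18,c); (20,2,c); (20,16,c); (20,17,c); (21,5,c); (21,17,c); (21,18,c); (22,16,c); (22,17,c); (22,18,c); (26,1,c); (26,23,c); (26,25,c); (27,2,c); (27,23,c); (27,24,c); (28,6,c); (28,24,c); (28,25,c); (29,23,c); (29,24,c); (29,25,c)
final:
nodes: 1:vx, 2:vx, 3:vx, 5:vx, 6:vx, 11:vx, 15:tri, 16:vx, 17:vx, 18:vx, 19:tri, 20:tri, 21:tri, 22:tri, 23:vx, 24:vx, 25:vx, 26:tri, 27:tri, 28:tri, 29:tri
edges: (15,3,c); (15,6,c); (15,11,c); (19,1,c); (19,16,c); (19,18,c); (20,2,c); (20,16,c); (20,17,c); (21,5,c); (21,17,c); (21,18,c); (22,16,c); (22,17,c); (22,18,c); (26,1,c); (26,23,c); (26,25,c); (27,2,c); (27,23,c); (27,24,c); (28,6,c); (28,24,c); (28,25,c); (29,23,c); (29,24,c); (29,25,c)
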